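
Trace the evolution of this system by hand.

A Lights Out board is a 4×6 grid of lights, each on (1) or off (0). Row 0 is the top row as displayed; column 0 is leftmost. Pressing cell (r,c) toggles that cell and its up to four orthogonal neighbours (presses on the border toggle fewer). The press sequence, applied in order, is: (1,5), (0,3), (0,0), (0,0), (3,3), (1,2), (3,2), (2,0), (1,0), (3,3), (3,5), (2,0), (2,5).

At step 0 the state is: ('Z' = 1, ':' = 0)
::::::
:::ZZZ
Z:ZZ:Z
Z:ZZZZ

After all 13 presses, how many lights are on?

14

gen 0: ::::::
:::ZZZ
Z:ZZ:Z
Z:ZZZZ
gen 1: :::::Z
:::Z::
Z:ZZ::
Z:ZZZZ
gen 2: ::ZZZZ
::::::
Z:ZZ::
Z:ZZZZ
gen 3: ZZZZZZ
Z:::::
Z:ZZ::
Z:ZZZZ
gen 4: ::ZZZZ
::::::
Z:ZZ::
Z:ZZZZ
gen 5: ::ZZZZ
::::::
Z:Z:::
Z::::Z
gen 6: :::ZZZ
:ZZZ::
Z:::::
Z::::Z
gen 7: :::ZZZ
:ZZZ::
Z:Z:::
ZZZZ:Z
gen 8: :::ZZZ
ZZZZ::
:ZZ:::
:ZZZ:Z
gen 9: Z::ZZZ
::ZZ::
ZZZ:::
:ZZZ:Z
gen 10: Z::ZZZ
::ZZ::
ZZZZ::
:Z::ZZ
gen 11: Z::ZZZ
::ZZ::
ZZZZ:Z
:Z::::
gen 12: Z::ZZZ
Z:ZZ::
::ZZ:Z
ZZ::::
gen 13: Z::ZZZ
Z:ZZ:Z
::ZZZ:
ZZ:::Z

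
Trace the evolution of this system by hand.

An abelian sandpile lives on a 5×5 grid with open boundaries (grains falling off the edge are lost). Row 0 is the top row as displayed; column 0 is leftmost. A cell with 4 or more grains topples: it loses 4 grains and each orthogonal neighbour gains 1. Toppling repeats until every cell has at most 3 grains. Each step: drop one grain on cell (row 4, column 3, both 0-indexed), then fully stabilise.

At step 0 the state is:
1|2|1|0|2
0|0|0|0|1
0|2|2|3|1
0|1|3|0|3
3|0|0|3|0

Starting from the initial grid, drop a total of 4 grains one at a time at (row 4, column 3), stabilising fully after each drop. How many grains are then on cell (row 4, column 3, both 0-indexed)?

0) 1|2|1|0|2
0|0|0|0|1
0|2|2|3|1
0|1|3|0|3
3|0|0|3|0
1) 1|2|1|0|2
0|0|0|0|1
0|2|2|3|1
0|1|3|1|3
3|0|1|0|1
2) 1|2|1|0|2
0|0|0|0|1
0|2|2|3|1
0|1|3|1|3
3|0|1|1|1
3) 1|2|1|0|2
0|0|0|0|1
0|2|2|3|1
0|1|3|1|3
3|0|1|2|1
4) 1|2|1|0|2
0|0|0|0|1
0|2|2|3|1
0|1|3|1|3
3|0|1|3|1

3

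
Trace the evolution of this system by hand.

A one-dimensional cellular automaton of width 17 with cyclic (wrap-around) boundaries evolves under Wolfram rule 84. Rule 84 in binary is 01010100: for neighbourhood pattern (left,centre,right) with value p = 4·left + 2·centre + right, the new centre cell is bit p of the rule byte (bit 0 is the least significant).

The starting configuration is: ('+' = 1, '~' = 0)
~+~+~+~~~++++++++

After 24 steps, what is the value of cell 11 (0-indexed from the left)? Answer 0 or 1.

gen 0: ~+~+~+~~~++++++++
gen 1: ~+~+~++~~~~~~~~~+
gen 2: ~+~+~~++~~~~~~~~+
gen 3: ~+~++~~++~~~~~~~+
gen 4: ~+~~++~~++~~~~~~+
gen 5: ~++~~++~~++~~~~~+
gen 6: ~~++~~++~~++~~~~+
gen 7: +~~++~~++~~++~~~+
gen 8: ++~~++~~++~~++~~~
gen 9: ~++~~++~~++~~++~~
gen 10: ~~++~~++~~++~~++~
gen 11: ~~~++~~++~~++~~++
gen 12: +~~~++~~++~~++~~+
gen 13: ++~~~++~~++~~++~~
gen 14: ~++~~~++~~++~~++~
gen 15: ~~++~~~++~~++~~++
gen 16: +~~++~~~++~~++~~+
gen 17: ++~~++~~~++~~++~~
gen 18: ~++~~++~~~++~~++~
gen 19: ~~++~~++~~~++~~++
gen 20: +~~++~~++~~~++~~+
gen 21: ++~~++~~++~~~++~~
gen 22: ~++~~++~~++~~~++~
gen 23: ~~++~~++~~++~~~++
gen 24: +~~++~~++~~++~~~+

1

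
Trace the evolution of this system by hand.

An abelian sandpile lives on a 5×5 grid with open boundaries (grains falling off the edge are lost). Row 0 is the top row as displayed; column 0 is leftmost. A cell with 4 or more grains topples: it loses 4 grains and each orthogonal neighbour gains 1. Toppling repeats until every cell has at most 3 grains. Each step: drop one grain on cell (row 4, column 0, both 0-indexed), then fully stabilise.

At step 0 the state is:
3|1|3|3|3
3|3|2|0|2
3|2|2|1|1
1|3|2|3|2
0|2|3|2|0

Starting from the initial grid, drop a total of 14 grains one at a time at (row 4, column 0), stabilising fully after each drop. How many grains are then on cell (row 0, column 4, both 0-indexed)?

0

k=0  3|1|3|3|3
3|3|2|0|2
3|2|2|1|1
1|3|2|3|2
0|2|3|2|0
k=1  3|1|3|3|3
3|3|2|0|2
3|2|2|1|1
1|3|2|3|2
1|2|3|2|0
k=2  3|1|3|3|3
3|3|2|0|2
3|2|2|1|1
1|3|2|3|2
2|2|3|2|0
k=3  3|1|3|3|3
3|3|2|0|2
3|2|2|1|1
1|3|2|3|2
3|2|3|2|0
k=4  3|1|3|3|3
3|3|2|0|2
3|2|2|1|1
2|3|2|3|2
0|3|3|2|0
k=5  3|1|3|3|3
3|3|2|0|2
3|2|2|1|1
2|3|2|3|2
1|3|3|2|0
k=6  3|1|3|3|3
3|3|2|0|2
3|2|2|1|1
2|3|2|3|2
2|3|3|2|0
k=7  3|1|3|3|3
3|3|2|0|2
3|2|2|1|1
2|3|2|3|2
3|3|3|2|0
k=8  1|0|2|1|0
2|3|1|2|3
2|2|1|3|1
1|3|2|1|3
2|2|2|0|1
k=9  1|0|2|1|0
2|3|1|2|3
2|2|1|3|1
1|3|2|1|3
3|2|2|0|1
k=10  1|0|2|1|0
2|3|1|2|3
2|2|1|3|1
2|3|2|1|3
0|3|2|0|1
k=11  1|0|2|1|0
2|3|1|2|3
2|2|1|3|1
2|3|2|1|3
1|3|2|0|1
k=12  1|0|2|1|0
2|3|1|2|3
2|2|1|3|1
2|3|2|1|3
2|3|2|0|1
k=13  1|0|2|1|0
2|3|1|2|3
2|2|1|3|1
2|3|2|1|3
3|3|2|0|1
k=14  1|0|2|1|0
2|3|1|2|3
3|3|1|3|1
0|1|3|1|3
2|1|3|0|1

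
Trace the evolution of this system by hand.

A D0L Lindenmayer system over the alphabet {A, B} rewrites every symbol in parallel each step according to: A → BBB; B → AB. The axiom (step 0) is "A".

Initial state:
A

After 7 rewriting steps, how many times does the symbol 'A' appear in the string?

k=0  A
k=1  BBB
k=2  ABABAB
k=3  BBBABBBBABBBBAB
k=4  ABABABBBBABABABABBBBABABABABBBBAB
k=5  BBBABBBBABBBBABABABABBBBABBBBABBBBABBBBABABABABBBBABBBBABBBBABBBBABABABABBBBAB
k=6  ABABABBBBABABABABBBBABABABABBBBABBBBABBBBABBBBABABABABBBBA…BABABBBBABABABABBBBABABABABBBBABBBBABBBBABBBBABABABABBBBAB  (len 177)
k=7  BBBABBBBABBBBABABABABBBBABBBBABBBBABBBBABABABABBBBABBBBABB…BABABBBBABABABABBBBABABABABBBBABBBBABBBBABBBBABABABABBBBAB  (len 411)

120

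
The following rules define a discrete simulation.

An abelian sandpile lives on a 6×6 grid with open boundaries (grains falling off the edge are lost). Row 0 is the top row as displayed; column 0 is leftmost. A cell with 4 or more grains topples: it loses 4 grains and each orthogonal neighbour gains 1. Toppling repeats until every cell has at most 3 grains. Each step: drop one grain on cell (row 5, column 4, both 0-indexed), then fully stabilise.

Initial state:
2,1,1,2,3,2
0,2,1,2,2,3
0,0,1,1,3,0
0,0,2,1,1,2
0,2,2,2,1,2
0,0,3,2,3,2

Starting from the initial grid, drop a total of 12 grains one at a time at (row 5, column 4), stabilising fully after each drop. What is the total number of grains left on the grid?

step 0: 2,1,1,2,3,2
0,2,1,2,2,3
0,0,1,1,3,0
0,0,2,1,1,2
0,2,2,2,1,2
0,0,3,2,3,2
step 1: 2,1,1,2,3,2
0,2,1,2,2,3
0,0,1,1,3,0
0,0,2,1,1,2
0,2,2,2,2,2
0,0,3,3,0,3
step 2: 2,1,1,2,3,2
0,2,1,2,2,3
0,0,1,1,3,0
0,0,2,1,1,2
0,2,2,2,2,2
0,0,3,3,1,3
step 3: 2,1,1,2,3,2
0,2,1,2,2,3
0,0,1,1,3,0
0,0,2,1,1,2
0,2,2,2,2,2
0,0,3,3,2,3
step 4: 2,1,1,2,3,2
0,2,1,2,2,3
0,0,1,1,3,0
0,0,2,1,1,2
0,2,2,2,2,2
0,0,3,3,3,3
step 5: 2,1,1,2,3,2
0,2,1,2,2,3
0,0,1,1,3,0
0,0,2,1,1,2
0,2,3,3,3,3
0,1,0,1,2,0
step 6: 2,1,1,2,3,2
0,2,1,2,2,3
0,0,1,1,3,0
0,0,2,1,1,2
0,2,3,3,3,3
0,1,0,1,3,0
step 7: 2,1,1,2,3,2
0,2,1,2,2,3
0,0,1,1,3,0
0,0,3,2,2,3
0,3,0,1,2,0
0,1,1,3,1,2
step 8: 2,1,1,2,3,2
0,2,1,2,2,3
0,0,1,1,3,0
0,0,3,2,2,3
0,3,0,1,2,0
0,1,1,3,2,2
step 9: 2,1,1,2,3,2
0,2,1,2,2,3
0,0,1,1,3,0
0,0,3,2,2,3
0,3,0,1,2,0
0,1,1,3,3,2
step 10: 2,1,1,2,3,2
0,2,1,2,2,3
0,0,1,1,3,0
0,0,3,2,2,3
0,3,0,2,3,0
0,1,2,0,1,3
step 11: 2,1,1,2,3,2
0,2,1,2,2,3
0,0,1,1,3,0
0,0,3,2,2,3
0,3,0,2,3,0
0,1,2,0,2,3
step 12: 2,1,1,2,3,2
0,2,1,2,2,3
0,0,1,1,3,0
0,0,3,2,2,3
0,3,0,2,3,0
0,1,2,0,3,3

53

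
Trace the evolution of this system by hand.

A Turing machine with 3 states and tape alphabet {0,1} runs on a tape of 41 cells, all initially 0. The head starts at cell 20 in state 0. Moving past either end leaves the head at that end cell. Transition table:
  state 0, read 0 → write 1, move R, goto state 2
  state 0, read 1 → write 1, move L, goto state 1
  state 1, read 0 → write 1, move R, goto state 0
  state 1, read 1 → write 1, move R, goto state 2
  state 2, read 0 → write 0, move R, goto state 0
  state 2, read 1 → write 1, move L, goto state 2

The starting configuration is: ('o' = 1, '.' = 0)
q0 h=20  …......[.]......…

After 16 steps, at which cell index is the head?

36

step 0: q0 h=20  …......[.]......…
step 1: q2 h=21  ….....o[.]......…
step 2: q0 h=22  …....o.[.]......…
step 3: q2 h=23  …...o.o[.]......…
step 4: q0 h=24  …..o.o.[.]......…
step 5: q2 h=25  ….o.o.o[.]......…
step 6: q0 h=26  …o.o.o.[.]......…
step 7: q2 h=27  ….o.o.o[.]......…
step 8: q0 h=28  …o.o.o.[.]......…
step 9: q2 h=29  ….o.o.o[.]......…
step 10: q0 h=30  …o.o.o.[.]......…
step 11: q2 h=31  ….o.o.o[.]......…
step 12: q0 h=32  …o.o.o.[.]......…
step 13: q2 h=33  ….o.o.o[.]......…
step 14: q0 h=34  …o.o.o.[.]......|
step 15: q2 h=35  ….o.o.o[.].....|
step 16: q0 h=36  …o.o.o.[.]....|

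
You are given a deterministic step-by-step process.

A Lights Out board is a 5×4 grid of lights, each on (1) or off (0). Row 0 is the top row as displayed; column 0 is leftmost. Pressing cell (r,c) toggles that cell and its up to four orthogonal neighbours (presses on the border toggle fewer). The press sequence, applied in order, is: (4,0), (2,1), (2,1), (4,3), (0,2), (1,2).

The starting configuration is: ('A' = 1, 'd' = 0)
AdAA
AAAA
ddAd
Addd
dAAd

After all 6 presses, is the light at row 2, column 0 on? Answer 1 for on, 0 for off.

0

gen 0: AdAA
AAAA
ddAd
Addd
dAAd
gen 1: AdAA
AAAA
ddAd
dddd
AdAd
gen 2: AdAA
AdAA
AAdd
dAdd
AdAd
gen 3: AdAA
AAAA
ddAd
dddd
AdAd
gen 4: AdAA
AAAA
ddAd
dddA
AddA
gen 5: AAdd
AAdA
ddAd
dddA
AddA
gen 6: AAAd
AdAd
dddd
dddA
AddA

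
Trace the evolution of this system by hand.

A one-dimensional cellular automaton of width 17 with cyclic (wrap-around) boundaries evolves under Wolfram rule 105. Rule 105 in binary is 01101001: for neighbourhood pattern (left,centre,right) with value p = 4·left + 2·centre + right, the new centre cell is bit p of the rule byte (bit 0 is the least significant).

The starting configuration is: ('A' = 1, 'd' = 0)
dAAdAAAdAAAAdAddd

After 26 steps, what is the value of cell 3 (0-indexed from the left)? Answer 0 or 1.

[0] dAAdAAAdAAAAdAddd
[1] dAAAAdAAAddAAddAA
[2] AAddAAAdAddAAddAA
[3] dAddAdAAdddAAddAd
[4] dddddAAAdAdAAdddd
[5] AAAAdAdAAdAAAdAAA
[6] dddAAdAAAAAdAAAdd
[7] AAdAAAAdddAAAdAdA
[8] dAAAddAdAdAdAAdAA
[9] AAdAdddAdAdAAAAAA
[10] dAAddAddAdAAddddd
[11] dAAddddddAAAdAAAA
[12] AAAdAAAAdAdAAAddA
[13] ddAAAddAAdAAdAddA
[14] ddAdAddAAAAAAdddd
[15] AddAdddAddddAdAAA
[16] AddddAdddAAddAAdd
[17] ddAAdddAdAAddAAdd
[18] AdAAdAddAAAddAAdA
[19] AAAAAdddAdAddAAAA
[20] ddddAdAddAdddAddd
[21] AAAddAdddddAdddAA
[22] ddAddddAAAdddAdAd
[23] AdddAAdAdAdAddAdd
[24] ddAdAAAdAdAdddddd
[25] AddAAdAAdAddAAAAA
[26] AddAAAAAAdddAdddd

1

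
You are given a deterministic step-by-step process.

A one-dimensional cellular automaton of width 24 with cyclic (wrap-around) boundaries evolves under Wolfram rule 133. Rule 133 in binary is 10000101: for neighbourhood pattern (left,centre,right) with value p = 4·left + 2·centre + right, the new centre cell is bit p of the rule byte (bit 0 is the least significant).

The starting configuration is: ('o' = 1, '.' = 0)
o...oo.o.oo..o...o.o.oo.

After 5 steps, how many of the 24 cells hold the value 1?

8

gen 0: o...oo.o.oo..o...o.o.oo.
gen 1: o.o....o.....o.o.o.o....
gen 2: o.o.oo.o.ooo.o.o.o.o.oo.
gen 3: o.o....o..o..o.o.o.o....
gen 4: o.o.oo.o..o..o.o.o.o.oo.
gen 5: o.o....o..o..o.o.o.o....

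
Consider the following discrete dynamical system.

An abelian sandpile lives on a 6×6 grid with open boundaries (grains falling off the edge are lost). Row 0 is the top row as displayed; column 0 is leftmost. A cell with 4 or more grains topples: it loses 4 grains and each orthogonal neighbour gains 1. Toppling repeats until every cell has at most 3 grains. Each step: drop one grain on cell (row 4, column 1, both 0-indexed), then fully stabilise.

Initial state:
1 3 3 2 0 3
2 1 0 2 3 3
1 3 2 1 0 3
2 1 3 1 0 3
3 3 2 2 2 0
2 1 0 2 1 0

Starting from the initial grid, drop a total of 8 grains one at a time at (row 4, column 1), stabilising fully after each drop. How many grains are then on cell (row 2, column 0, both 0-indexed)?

3

k=0  1 3 3 2 0 3
2 1 0 2 3 3
1 3 2 1 0 3
2 1 3 1 0 3
3 3 2 2 2 0
2 1 0 2 1 0
k=1  1 3 3 2 0 3
2 1 0 2 3 3
1 3 2 1 0 3
3 2 3 1 0 3
0 1 3 2 2 0
3 2 0 2 1 0
k=2  1 3 3 2 0 3
2 1 0 2 3 3
1 3 2 1 0 3
3 2 3 1 0 3
0 2 3 2 2 0
3 2 0 2 1 0
k=3  1 3 3 2 0 3
2 1 0 2 3 3
1 3 2 1 0 3
3 2 3 1 0 3
0 3 3 2 2 0
3 2 0 2 1 0
k=4  1 3 3 2 0 3
2 2 1 2 3 3
3 1 0 2 0 3
0 2 2 2 0 3
2 2 1 3 2 0
3 3 1 2 1 0
k=5  1 3 3 2 0 3
2 2 1 2 3 3
3 1 0 2 0 3
0 2 2 2 0 3
2 3 1 3 2 0
3 3 1 2 1 0
k=6  1 3 3 2 0 3
2 2 1 2 3 3
3 1 0 2 0 3
1 3 2 2 0 3
0 2 2 3 2 0
1 1 2 2 1 0
k=7  1 3 3 2 0 3
2 2 1 2 3 3
3 1 0 2 0 3
1 3 2 2 0 3
0 3 2 3 2 0
1 1 2 2 1 0
k=8  1 3 3 2 0 3
2 2 1 2 3 3
3 2 0 2 0 3
2 0 3 2 0 3
1 1 3 3 2 0
1 2 2 2 1 0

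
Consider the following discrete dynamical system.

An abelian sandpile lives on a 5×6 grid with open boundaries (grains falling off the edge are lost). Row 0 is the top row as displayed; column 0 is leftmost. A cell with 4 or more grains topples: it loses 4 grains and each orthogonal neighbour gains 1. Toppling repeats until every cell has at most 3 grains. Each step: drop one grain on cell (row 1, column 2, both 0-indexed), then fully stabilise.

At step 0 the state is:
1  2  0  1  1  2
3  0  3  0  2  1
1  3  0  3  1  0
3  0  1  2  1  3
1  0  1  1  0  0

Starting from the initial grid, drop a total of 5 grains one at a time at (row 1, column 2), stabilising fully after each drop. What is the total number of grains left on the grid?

42

[0] 1  2  0  1  1  2
3  0  3  0  2  1
1  3  0  3  1  0
3  0  1  2  1  3
1  0  1  1  0  0
[1] 1  2  1  1  1  2
3  1  0  1  2  1
1  3  1  3  1  0
3  0  1  2  1  3
1  0  1  1  0  0
[2] 1  2  1  1  1  2
3  1  1  1  2  1
1  3  1  3  1  0
3  0  1  2  1  3
1  0  1  1  0  0
[3] 1  2  1  1  1  2
3  1  2  1  2  1
1  3  1  3  1  0
3  0  1  2  1  3
1  0  1  1  0  0
[4] 1  2  1  1  1  2
3  1  3  1  2  1
1  3  1  3  1  0
3  0  1  2  1  3
1  0  1  1  0  0
[5] 1  2  2  1  1  2
3  2  0  2  2  1
1  3  2  3  1  0
3  0  1  2  1  3
1  0  1  1  0  0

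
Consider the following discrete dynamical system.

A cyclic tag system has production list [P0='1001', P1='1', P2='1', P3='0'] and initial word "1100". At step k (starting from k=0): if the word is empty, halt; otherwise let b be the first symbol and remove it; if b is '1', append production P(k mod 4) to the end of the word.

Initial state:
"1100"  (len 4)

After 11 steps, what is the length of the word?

8

gen 0: "1100"  (len 4)
gen 1: "1001001"  (len 7)
gen 2: "0010011"  (len 7)
gen 3: "010011"  (len 6)
gen 4: "10011"  (len 5)
gen 5: "00111001"  (len 8)
gen 6: "0111001"  (len 7)
gen 7: "111001"  (len 6)
gen 8: "110010"  (len 6)
gen 9: "100101001"  (len 9)
gen 10: "001010011"  (len 9)
gen 11: "01010011"  (len 8)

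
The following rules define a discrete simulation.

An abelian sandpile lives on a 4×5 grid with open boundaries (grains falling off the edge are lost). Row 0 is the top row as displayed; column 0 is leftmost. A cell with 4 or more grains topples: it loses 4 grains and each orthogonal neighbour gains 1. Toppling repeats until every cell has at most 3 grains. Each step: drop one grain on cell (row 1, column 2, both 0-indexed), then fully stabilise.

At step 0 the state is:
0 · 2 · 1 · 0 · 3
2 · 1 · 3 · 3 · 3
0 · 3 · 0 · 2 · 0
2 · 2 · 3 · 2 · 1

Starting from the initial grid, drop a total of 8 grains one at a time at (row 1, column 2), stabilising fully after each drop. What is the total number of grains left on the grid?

32

[0] 0 · 2 · 1 · 0 · 3
2 · 1 · 3 · 3 · 3
0 · 3 · 0 · 2 · 0
2 · 2 · 3 · 2 · 1
[1] 0 · 2 · 2 · 2 · 0
2 · 2 · 1 · 1 · 1
0 · 3 · 1 · 3 · 1
2 · 2 · 3 · 2 · 1
[2] 0 · 2 · 2 · 2 · 0
2 · 2 · 2 · 1 · 1
0 · 3 · 1 · 3 · 1
2 · 2 · 3 · 2 · 1
[3] 0 · 2 · 2 · 2 · 0
2 · 2 · 3 · 1 · 1
0 · 3 · 1 · 3 · 1
2 · 2 · 3 · 2 · 1
[4] 0 · 2 · 3 · 2 · 0
2 · 3 · 0 · 2 · 1
0 · 3 · 2 · 3 · 1
2 · 2 · 3 · 2 · 1
[5] 0 · 2 · 3 · 2 · 0
2 · 3 · 1 · 2 · 1
0 · 3 · 2 · 3 · 1
2 · 2 · 3 · 2 · 1
[6] 0 · 2 · 3 · 2 · 0
2 · 3 · 2 · 2 · 1
0 · 3 · 2 · 3 · 1
2 · 2 · 3 · 2 · 1
[7] 0 · 2 · 3 · 2 · 0
2 · 3 · 3 · 2 · 1
0 · 3 · 2 · 3 · 1
2 · 2 · 3 · 2 · 1
[8] 1 · 0 · 3 · 0 · 1
3 · 3 · 0 · 2 · 2
1 · 2 · 3 · 2 · 2
3 · 0 · 2 · 0 · 2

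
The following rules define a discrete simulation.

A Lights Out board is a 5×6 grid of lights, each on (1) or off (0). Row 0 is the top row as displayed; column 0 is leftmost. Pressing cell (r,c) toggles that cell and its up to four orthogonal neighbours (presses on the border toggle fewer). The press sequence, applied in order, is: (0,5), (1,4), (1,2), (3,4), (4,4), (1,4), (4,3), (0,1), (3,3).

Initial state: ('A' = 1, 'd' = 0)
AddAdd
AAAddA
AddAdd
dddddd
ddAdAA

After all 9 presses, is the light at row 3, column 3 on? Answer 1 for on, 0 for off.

step 0: AddAdd
AAAddA
AddAdd
dddddd
ddAdAA
step 1: AddAAA
AAAddd
AddAdd
dddddd
ddAdAA
step 2: AddAdA
AAAAAA
AddAAd
dddddd
ddAdAA
step 3: AdAAdA
AdddAA
AdAAAd
dddddd
ddAdAA
step 4: AdAAdA
AdddAA
AdAAdd
dddAAA
ddAddA
step 5: AdAAdA
AdddAA
AdAAdd
dddAdA
ddAAAd
step 6: AdAAAA
AddAdd
AdAAAd
dddAdA
ddAAAd
step 7: AdAAAA
AddAdd
AdAAAd
dddddA
dddddd
step 8: dAdAAA
AAdAdd
AdAAAd
dddddA
dddddd
step 9: dAdAAA
AAdAdd
AdAdAd
ddAAAA
dddAdd

1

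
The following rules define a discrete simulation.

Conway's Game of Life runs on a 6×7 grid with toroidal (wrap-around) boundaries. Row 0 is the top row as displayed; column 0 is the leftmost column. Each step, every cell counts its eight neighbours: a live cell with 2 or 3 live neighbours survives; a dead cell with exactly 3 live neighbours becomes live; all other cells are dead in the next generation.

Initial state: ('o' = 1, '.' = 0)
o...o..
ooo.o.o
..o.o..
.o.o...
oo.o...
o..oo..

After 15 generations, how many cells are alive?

12

step 0: o...o..
ooo.o.o
..o.o..
.o.o...
oo.o...
o..oo..
step 1: ..o.o..
o.o.o.o
....oo.
oo.oo..
oo.o...
o.ooo.o
step 2: ..o.o..
.o..o.o
..o....
oo.o.oo
.....o.
o...ooo
step 3: .o..o..
.oo..o.
..ooo..
ooo.ooo
.o.....
...oo.o
step 4: oo..o..
.o...o.
.......
o...ooo
.o.....
o.oooo.
step 5: o......
oo.....
o...o..
o....oo
.oo....
o.ooooo
step 6: ..oooo.
oo....o
.....o.
o....oo
..o....
o.ooooo
step 7: .......
oooo..o
.o...o.
.....oo
..o....
......o
step 8: .oo...o
ooo...o
.o..oo.
.....oo
.....oo
.......
step 9: ..o...o
...o..o
.oo.o..
o......
.....oo
o....oo
step 10: .......
oo.o.o.
oooo...
oo...oo
.....o.
o......
step 11: oo....o
o..oo.o
...o.o.
....oo.
.o...o.
.......
step 12: .o...oo
.oooo..
...o...
.....oo
....oo.
.o....o
step 13: .o.oooo
oo.ooo.
...o.o.
.....oo
o...o..
....o.o
step 14: .o.....
oo.....
o.oo...
.....oo
o...o..
......o
step 15: .o.....
o......
o.o....
oo.oooo
o......
o......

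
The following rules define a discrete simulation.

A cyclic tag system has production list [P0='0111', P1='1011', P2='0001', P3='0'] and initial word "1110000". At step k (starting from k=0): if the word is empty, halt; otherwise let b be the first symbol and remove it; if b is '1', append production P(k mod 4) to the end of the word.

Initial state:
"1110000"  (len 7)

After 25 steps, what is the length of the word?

32

[0] "1110000"  (len 7)
[1] "1100000111"  (len 10)
[2] "1000001111011"  (len 13)
[3] "0000011110110001"  (len 16)
[4] "000011110110001"  (len 15)
[5] "00011110110001"  (len 14)
[6] "0011110110001"  (len 13)
[7] "011110110001"  (len 12)
[8] "11110110001"  (len 11)
[9] "11101100010111"  (len 14)
[10] "11011000101111011"  (len 17)
[11] "10110001011110110001"  (len 20)
[12] "01100010111101100010"  (len 20)
[13] "1100010111101100010"  (len 19)
[14] "1000101111011000101011"  (len 22)
[15] "0001011110110001010110001"  (len 25)
[16] "001011110110001010110001"  (len 24)
[17] "01011110110001010110001"  (len 23)
[18] "1011110110001010110001"  (len 22)
[19] "0111101100010101100010001"  (len 25)
[20] "111101100010101100010001"  (len 24)
[21] "111011000101011000100010111"  (len 27)
[22] "110110001010110001000101111011"  (len 30)
[23] "101100010101100010001011110110001"  (len 33)
[24] "011000101011000100010111101100010"  (len 33)
[25] "11000101011000100010111101100010"  (len 32)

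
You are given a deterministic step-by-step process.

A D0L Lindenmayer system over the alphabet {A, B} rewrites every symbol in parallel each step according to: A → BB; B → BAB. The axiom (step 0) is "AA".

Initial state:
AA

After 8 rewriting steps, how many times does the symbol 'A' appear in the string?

1312

k=0  AA
k=1  BBBB
k=2  BABBABBABBAB
k=3  BABBBBABBABBBBABBABBBBABBABBBBAB
k=4  BABBBBABBABBABBABBBBABBABBBBABBABBABBABBBBABBABBBBABBABBABBABBBBABBABBBBABBABBABBABBBBAB
k=5  BABBBBABBABBABBABBBBABBABBBBABBABBBBABBABBBBABBABBABBABBBB…BBBBABBABBABBABBBBABBABBBBABBABBBBABBABBBBABBABBABBABBBBAB  (len 240)
k=6  BABBBBABBABBABBABBBBABBABBBBABBABBBBABBABBBBABBABBABBABBBB…BBBBABBABBABBABBBBABBABBBBABBABBBBABBABBBBABBABBABBABBBBAB  (len 656)
k=7  BABBBBABBABBABBABBBBABBABBBBABBABBBBABBABBBBABBABBABBABBBB…BBBBABBABBABBABBBBABBABBBBABBABBBBABBABBBBABBABBABBABBBBAB  (len 1792)
k=8  BABBBBABBABBABBABBBBABBABBBBABBABBBBABBABBBBABBABBABBABBBB…BBBBABBABBABBABBBBABBABBBBABBABBBBABBABBBBABBABBABBABBBBAB  (len 4896)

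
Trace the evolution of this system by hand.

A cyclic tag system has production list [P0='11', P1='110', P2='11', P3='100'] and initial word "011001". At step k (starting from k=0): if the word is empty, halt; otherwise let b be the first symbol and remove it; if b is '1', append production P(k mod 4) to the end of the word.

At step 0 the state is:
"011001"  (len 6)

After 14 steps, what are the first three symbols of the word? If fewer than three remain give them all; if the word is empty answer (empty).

0) "011001"  (len 6)
1) "11001"  (len 5)
2) "1001110"  (len 7)
3) "00111011"  (len 8)
4) "0111011"  (len 7)
5) "111011"  (len 6)
6) "11011110"  (len 8)
7) "101111011"  (len 9)
8) "01111011100"  (len 11)
9) "1111011100"  (len 10)
10) "111011100110"  (len 12)
11) "1101110011011"  (len 13)
12) "101110011011100"  (len 15)
13) "0111001101110011"  (len 16)
14) "111001101110011"  (len 15)

111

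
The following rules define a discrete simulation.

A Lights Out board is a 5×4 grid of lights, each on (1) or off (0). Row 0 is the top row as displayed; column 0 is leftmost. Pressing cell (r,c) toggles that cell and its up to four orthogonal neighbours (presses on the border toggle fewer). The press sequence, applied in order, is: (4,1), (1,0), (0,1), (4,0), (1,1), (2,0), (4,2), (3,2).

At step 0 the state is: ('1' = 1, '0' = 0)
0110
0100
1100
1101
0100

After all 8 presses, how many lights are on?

10

[0] 0110
0100
1100
1101
0100
[1] 0110
0100
1100
1001
1010
[2] 1110
1000
0100
1001
1010
[3] 0000
1100
0100
1001
1010
[4] 0000
1100
0100
0001
0110
[5] 0100
0010
0000
0001
0110
[6] 0100
1010
1100
1001
0110
[7] 0100
1010
1100
1011
0001
[8] 0100
1010
1110
1100
0011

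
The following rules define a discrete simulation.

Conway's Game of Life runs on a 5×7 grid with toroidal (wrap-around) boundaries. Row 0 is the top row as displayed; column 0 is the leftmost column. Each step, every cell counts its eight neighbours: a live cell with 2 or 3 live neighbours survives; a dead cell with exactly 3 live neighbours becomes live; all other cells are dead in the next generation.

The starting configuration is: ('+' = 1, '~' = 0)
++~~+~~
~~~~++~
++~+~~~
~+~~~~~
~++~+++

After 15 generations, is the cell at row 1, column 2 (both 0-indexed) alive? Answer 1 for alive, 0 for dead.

[0] ++~~+~~
~~~~++~
++~+~~~
~+~~~~~
~++~+++
[1] +++~~~~
~~+++++
+++~+~~
~~~++++
~~+++++
[2] +~~~~~~
~~~~+++
++~~~~~
~~~~~~~
~~~~~~~
[3] ~~~~~++
~+~~~++
+~~~~++
~~~~~~~
~~~~~~~
[4] +~~~~++
~~~~+~~
+~~~~+~
~~~~~~+
~~~~~~~
[5] ~~~~~++
+~~~+~~
~~~~~++
~~~~~~+
+~~~~+~
[6] +~~~++~
+~~~+~~
+~~~~++
+~~~~~~
+~~~~+~
[7] ++~~++~
++~~+~~
++~~~+~
++~~~+~
++~~++~
[8] ~~++~~~
~~+~+~~
~~+~++~
~~+~~+~
~~+~~~~
[9] ~++~~~~
~++~++~
~++~++~
~++~++~
~++~~~~
[10] +~~~~~~
+~~~++~
+~~~~~+
+~~~++~
+~~~~~~
[11] ++~~~~~
++~~~+~
++~~~~~
++~~~+~
++~~~~~
[12] ~~+~~~~
~~+~~~~
~~+~~~~
~~+~~~~
~~+~~~~
[13] ~+++~~~
~+++~~~
~+++~~~
~+++~~~
~+++~~~
[14] +~~~+~~
+~~~+~~
+~~~+~~
+~~~+~~
+~~~+~~
[15] ++~++++
++~++++
++~++++
++~++++
++~++++

0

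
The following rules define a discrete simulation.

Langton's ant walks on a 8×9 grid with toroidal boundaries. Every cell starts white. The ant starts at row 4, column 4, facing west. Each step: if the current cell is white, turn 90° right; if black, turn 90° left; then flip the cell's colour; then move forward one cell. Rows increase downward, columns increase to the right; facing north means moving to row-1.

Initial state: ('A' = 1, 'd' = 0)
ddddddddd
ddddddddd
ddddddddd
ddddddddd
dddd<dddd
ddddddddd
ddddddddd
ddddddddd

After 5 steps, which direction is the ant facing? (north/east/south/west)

south

[0] ddddddddd
ddddddddd
ddddddddd
ddddddddd
dddd<dddd
ddddddddd
ddddddddd
ddddddddd
[1] ddddddddd
ddddddddd
ddddddddd
dddd^dddd
ddddAdddd
ddddddddd
ddddddddd
ddddddddd
[2] ddddddddd
ddddddddd
ddddddddd
ddddA>ddd
ddddAdddd
ddddddddd
ddddddddd
ddddddddd
[3] ddddddddd
ddddddddd
ddddddddd
ddddAAddd
ddddAvddd
ddddddddd
ddddddddd
ddddddddd
[4] ddddddddd
ddddddddd
ddddddddd
ddddAAddd
dddd<Addd
ddddddddd
ddddddddd
ddddddddd
[5] ddddddddd
ddddddddd
ddddddddd
ddddAAddd
dddddAddd
ddddvdddd
ddddddddd
ddddddddd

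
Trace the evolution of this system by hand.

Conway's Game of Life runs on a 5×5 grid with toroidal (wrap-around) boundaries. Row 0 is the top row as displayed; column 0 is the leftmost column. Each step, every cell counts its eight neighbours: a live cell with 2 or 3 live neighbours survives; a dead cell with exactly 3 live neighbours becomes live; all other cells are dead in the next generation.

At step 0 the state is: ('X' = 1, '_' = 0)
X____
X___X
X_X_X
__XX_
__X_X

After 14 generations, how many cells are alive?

10

[0] X____
X___X
X_X_X
__XX_
__X_X
[1] XX_X_
___X_
X_X__
X_X__
_XX_X
[2] XX_X_
X__X_
__XXX
X_X_X
____X
[3] XXXX_
X____
__X__
XXX__
__X__
[4] X_XXX
X__XX
X_X__
__XX_
____X
[5] _XX__
_____
X_X__
_XXXX
XX___
[6] XXX__
__X__
X_X_X
___XX
____X
[7] XXXX_
__X_X
XXX_X
_____
_XX_X
[8] _____
_____
XXX_X
____X
____X
[9] _____
XX___
XX_XX
_X__X
_____
[10] _____
_XX__
___X_
_XXXX
_____
[11] _____
__X__
X___X
__XXX
__XX_
[12] __XX_
_____
XXX_X
XXX__
__X_X
[13] __XX_
X___X
__XXX
_____
X___X
[14] _X_X_
XX___
X__XX
X____
___XX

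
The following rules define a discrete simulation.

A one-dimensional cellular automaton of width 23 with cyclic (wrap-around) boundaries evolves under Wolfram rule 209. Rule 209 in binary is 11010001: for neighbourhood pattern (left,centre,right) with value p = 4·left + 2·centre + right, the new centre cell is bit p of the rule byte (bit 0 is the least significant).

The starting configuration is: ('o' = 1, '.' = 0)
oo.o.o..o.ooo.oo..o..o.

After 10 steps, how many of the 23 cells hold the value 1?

t=0: oo.o.o..o.ooo.oo..o..o.
t=1: .o....o....oo..oo..o...
t=2: ..ooo..ooo..oo..oo..ooo
t=3: o..ooo..ooo..oo..oo..oo
t=4: oo..ooo..ooo..oo..oo..o
t=5: ooo..ooo..ooo..oo..oo..
t=6: .ooo..ooo..ooo..oo..oo.
t=7: ..ooo..ooo..ooo..oo..oo
t=8: o..ooo..ooo..ooo..oo..o
t=9: oo..ooo..ooo..ooo..oo..
t=10: .oo..ooo..ooo..ooo..oo.

13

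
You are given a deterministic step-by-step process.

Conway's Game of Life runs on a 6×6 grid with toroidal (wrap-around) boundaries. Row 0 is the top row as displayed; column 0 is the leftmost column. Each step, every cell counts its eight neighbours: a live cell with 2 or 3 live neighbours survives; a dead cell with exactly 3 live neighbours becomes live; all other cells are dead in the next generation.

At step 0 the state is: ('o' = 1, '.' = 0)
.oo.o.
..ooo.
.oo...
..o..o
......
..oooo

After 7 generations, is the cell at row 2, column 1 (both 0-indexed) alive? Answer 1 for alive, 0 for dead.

0

step 0: .oo.o.
..ooo.
.oo...
..o..o
......
..oooo
step 1: .o....
....o.
.o..o.
.oo...
..o..o
.oo.oo
step 2: oooooo
......
.ooo..
oooo..
....oo
.ooooo
step 3: ......
.....o
o..o..
o....o
......
......
step 4: ......
......
o...o.
o....o
......
......
step 5: ......
......
o.....
o....o
......
......
step 6: ......
......
o....o
o....o
......
......
step 7: ......
......
o....o
o....o
......
......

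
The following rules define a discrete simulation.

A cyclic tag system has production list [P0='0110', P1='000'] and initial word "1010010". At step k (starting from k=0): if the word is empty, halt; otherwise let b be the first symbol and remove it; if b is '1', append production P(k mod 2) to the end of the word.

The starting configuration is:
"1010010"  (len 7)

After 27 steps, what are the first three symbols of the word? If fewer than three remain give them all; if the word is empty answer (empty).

t=0: "1010010"  (len 7)
t=1: "0100100110"  (len 10)
t=2: "100100110"  (len 9)
t=3: "001001100110"  (len 12)
t=4: "01001100110"  (len 11)
t=5: "1001100110"  (len 10)
t=6: "001100110000"  (len 12)
t=7: "01100110000"  (len 11)
t=8: "1100110000"  (len 10)
t=9: "1001100000110"  (len 13)
t=10: "001100000110000"  (len 15)
t=11: "01100000110000"  (len 14)
t=12: "1100000110000"  (len 13)
t=13: "1000001100000110"  (len 16)
t=14: "000001100000110000"  (len 18)
t=15: "00001100000110000"  (len 17)
t=16: "0001100000110000"  (len 16)
t=17: "001100000110000"  (len 15)
t=18: "01100000110000"  (len 14)
t=19: "1100000110000"  (len 13)
t=20: "100000110000000"  (len 15)
t=21: "000001100000000110"  (len 18)
t=22: "00001100000000110"  (len 17)
t=23: "0001100000000110"  (len 16)
t=24: "001100000000110"  (len 15)
t=25: "01100000000110"  (len 14)
t=26: "1100000000110"  (len 13)
t=27: "1000000001100110"  (len 16)

100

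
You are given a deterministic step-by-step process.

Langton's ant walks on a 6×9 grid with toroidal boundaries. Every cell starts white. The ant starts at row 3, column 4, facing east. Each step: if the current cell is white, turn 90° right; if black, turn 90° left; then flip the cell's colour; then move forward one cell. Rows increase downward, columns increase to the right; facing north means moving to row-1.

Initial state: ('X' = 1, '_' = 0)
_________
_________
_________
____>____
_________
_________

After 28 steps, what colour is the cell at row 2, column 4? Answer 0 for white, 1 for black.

gen 0: _________
_________
_________
____>____
_________
_________
gen 1: _________
_________
_________
____X____
____v____
_________
gen 2: _________
_________
_________
____X____
___<X____
_________
gen 3: _________
_________
_________
___^X____
___XX____
_________
gen 4: _________
_________
_________
___X>____
___XX____
_________
gen 5: _________
_________
____^____
___X_____
___XX____
_________
gen 6: _________
_________
____X>___
___X_____
___XX____
_________
gen 7: _________
_________
____XX___
___X_v___
___XX____
_________
gen 8: _________
_________
____XX___
___X<X___
___XX____
_________
gen 9: _________
_________
____^X___
___XXX___
___XX____
_________
gen 10: _________
_________
___<_X___
___XXX___
___XX____
_________
gen 11: _________
___^_____
___X_X___
___XXX___
___XX____
_________
gen 12: _________
___X>____
___X_X___
___XXX___
___XX____
_________
gen 13: _________
___XX____
___XvX___
___XXX___
___XX____
_________
gen 14: _________
___XX____
___<XX___
___XXX___
___XX____
_________
gen 15: _________
___XX____
____XX___
___vXX___
___XX____
_________
gen 16: _________
___XX____
____XX___
____>X___
___XX____
_________
gen 17: _________
___XX____
____^X___
_____X___
___XX____
_________
gen 18: _________
___XX____
___<_X___
_____X___
___XX____
_________
gen 19: _________
___^X____
___X_X___
_____X___
___XX____
_________
gen 20: _________
__<_X____
___X_X___
_____X___
___XX____
_________
gen 21: __^______
__X_X____
___X_X___
_____X___
___XX____
_________
gen 22: __X>_____
__X_X____
___X_X___
_____X___
___XX____
_________
gen 23: __XX_____
__XvX____
___X_X___
_____X___
___XX____
_________
gen 24: __XX_____
__<XX____
___X_X___
_____X___
___XX____
_________
gen 25: __XX_____
___XX____
__vX_X___
_____X___
___XX____
_________
gen 26: __XX_____
___XX____
_<XX_X___
_____X___
___XX____
_________
gen 27: __XX_____
_^_XX____
_XXX_X___
_____X___
___XX____
_________
gen 28: __XX_____
_X>XX____
_XXX_X___
_____X___
___XX____
_________

0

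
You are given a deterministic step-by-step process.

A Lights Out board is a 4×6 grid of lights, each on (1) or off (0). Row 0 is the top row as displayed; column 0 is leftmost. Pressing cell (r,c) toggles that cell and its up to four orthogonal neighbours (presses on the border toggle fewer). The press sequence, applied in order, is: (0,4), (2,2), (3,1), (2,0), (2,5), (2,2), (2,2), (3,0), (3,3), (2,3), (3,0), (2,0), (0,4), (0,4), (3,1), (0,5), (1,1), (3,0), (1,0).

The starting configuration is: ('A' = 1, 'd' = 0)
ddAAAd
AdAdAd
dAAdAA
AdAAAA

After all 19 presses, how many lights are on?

14

step 0: ddAAAd
AdAdAd
dAAdAA
AdAAAA
step 1: ddAddA
AdAddd
dAAdAA
AdAAAA
step 2: ddAddA
Addddd
dddAAA
AddAAA
step 3: ddAddA
Addddd
dAdAAA
dAAAAA
step 4: ddAddA
dddddd
AddAAA
AAAAAA
step 5: ddAddA
dddddA
AddAdd
AAAAAd
step 6: ddAddA
ddAddA
AAAddd
AAdAAd
step 7: ddAddA
dddddA
AddAdd
AAAAAd
step 8: ddAddA
dddddA
dddAdd
ddAAAd
step 9: ddAddA
dddddA
dddddd
dddddd
step 10: ddAddA
dddAdA
ddAAAd
dddAdd
step 11: ddAddA
dddAdA
AdAAAd
AAdAdd
step 12: ddAddA
AddAdA
dAAAAd
dAdAdd
step 13: ddAAAd
AddAAA
dAAAAd
dAdAdd
step 14: ddAddA
AddAdA
dAAAAd
dAdAdd
step 15: ddAddA
AddAdA
ddAAAd
AdAAdd
step 16: ddAdAd
AddAdd
ddAAAd
AdAAdd
step 17: dAAdAd
dAAAdd
dAAAAd
AdAAdd
step 18: dAAdAd
dAAAdd
AAAAAd
dAAAdd
step 19: AAAdAd
AdAAdd
dAAAAd
dAAAdd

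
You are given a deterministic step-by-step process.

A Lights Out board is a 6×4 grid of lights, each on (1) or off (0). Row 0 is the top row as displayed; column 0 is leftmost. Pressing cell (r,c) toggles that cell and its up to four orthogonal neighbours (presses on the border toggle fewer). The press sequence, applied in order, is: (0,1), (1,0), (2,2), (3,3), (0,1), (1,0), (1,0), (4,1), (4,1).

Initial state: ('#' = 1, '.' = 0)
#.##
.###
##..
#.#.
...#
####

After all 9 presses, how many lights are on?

12

gen 0: #.##
.###
##..
#.#.
...#
####
gen 1: .#.#
..##
##..
#.#.
...#
####
gen 2: ##.#
####
.#..
#.#.
...#
####
gen 3: ##.#
##.#
..##
#...
...#
####
gen 4: ##.#
##.#
..#.
#.##
....
####
gen 5: ..##
#..#
..#.
#.##
....
####
gen 6: #.##
.#.#
#.#.
#.##
....
####
gen 7: ..##
#..#
..#.
#.##
....
####
gen 8: ..##
#..#
..#.
####
###.
#.##
gen 9: ..##
#..#
..#.
#.##
....
####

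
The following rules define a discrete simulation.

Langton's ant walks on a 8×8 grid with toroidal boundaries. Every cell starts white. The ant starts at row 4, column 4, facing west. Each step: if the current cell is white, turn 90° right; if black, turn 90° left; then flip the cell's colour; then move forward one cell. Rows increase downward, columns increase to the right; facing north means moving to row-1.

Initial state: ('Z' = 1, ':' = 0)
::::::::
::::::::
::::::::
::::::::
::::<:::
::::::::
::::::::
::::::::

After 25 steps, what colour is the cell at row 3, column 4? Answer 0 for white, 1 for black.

1

0) ::::::::
::::::::
::::::::
::::::::
::::<:::
::::::::
::::::::
::::::::
1) ::::::::
::::::::
::::::::
::::^:::
::::Z:::
::::::::
::::::::
::::::::
2) ::::::::
::::::::
::::::::
::::Z>::
::::Z:::
::::::::
::::::::
::::::::
3) ::::::::
::::::::
::::::::
::::ZZ::
::::Zv::
::::::::
::::::::
::::::::
4) ::::::::
::::::::
::::::::
::::ZZ::
::::<Z::
::::::::
::::::::
::::::::
5) ::::::::
::::::::
::::::::
::::ZZ::
:::::Z::
::::v:::
::::::::
::::::::
6) ::::::::
::::::::
::::::::
::::ZZ::
:::::Z::
:::<Z:::
::::::::
::::::::
7) ::::::::
::::::::
::::::::
::::ZZ::
:::^:Z::
:::ZZ:::
::::::::
::::::::
8) ::::::::
::::::::
::::::::
::::ZZ::
:::Z>Z::
:::ZZ:::
::::::::
::::::::
9) ::::::::
::::::::
::::::::
::::ZZ::
:::ZZZ::
:::Zv:::
::::::::
::::::::
10) ::::::::
::::::::
::::::::
::::ZZ::
:::ZZZ::
:::Z:>::
::::::::
::::::::
11) ::::::::
::::::::
::::::::
::::ZZ::
:::ZZZ::
:::Z:Z::
:::::v::
::::::::
12) ::::::::
::::::::
::::::::
::::ZZ::
:::ZZZ::
:::Z:Z::
::::<Z::
::::::::
13) ::::::::
::::::::
::::::::
::::ZZ::
:::ZZZ::
:::Z^Z::
::::ZZ::
::::::::
14) ::::::::
::::::::
::::::::
::::ZZ::
:::ZZZ::
:::ZZ>::
::::ZZ::
::::::::
15) ::::::::
::::::::
::::::::
::::ZZ::
:::ZZ^::
:::ZZ:::
::::ZZ::
::::::::
16) ::::::::
::::::::
::::::::
::::ZZ::
:::Z<:::
:::ZZ:::
::::ZZ::
::::::::
17) ::::::::
::::::::
::::::::
::::ZZ::
:::Z::::
:::Zv:::
::::ZZ::
::::::::
18) ::::::::
::::::::
::::::::
::::ZZ::
:::Z::::
:::Z:>::
::::ZZ::
::::::::
19) ::::::::
::::::::
::::::::
::::ZZ::
:::Z::::
:::Z:Z::
::::Zv::
::::::::
20) ::::::::
::::::::
::::::::
::::ZZ::
:::Z::::
:::Z:Z::
::::Z:>:
::::::::
21) ::::::::
::::::::
::::::::
::::ZZ::
:::Z::::
:::Z:Z::
::::Z:Z:
::::::v:
22) ::::::::
::::::::
::::::::
::::ZZ::
:::Z::::
:::Z:Z::
::::Z:Z:
:::::<Z:
23) ::::::::
::::::::
::::::::
::::ZZ::
:::Z::::
:::Z:Z::
::::Z^Z:
:::::ZZ:
24) ::::::::
::::::::
::::::::
::::ZZ::
:::Z::::
:::Z:Z::
::::ZZ>:
:::::ZZ:
25) ::::::::
::::::::
::::::::
::::ZZ::
:::Z::::
:::Z:Z^:
::::ZZ::
:::::ZZ:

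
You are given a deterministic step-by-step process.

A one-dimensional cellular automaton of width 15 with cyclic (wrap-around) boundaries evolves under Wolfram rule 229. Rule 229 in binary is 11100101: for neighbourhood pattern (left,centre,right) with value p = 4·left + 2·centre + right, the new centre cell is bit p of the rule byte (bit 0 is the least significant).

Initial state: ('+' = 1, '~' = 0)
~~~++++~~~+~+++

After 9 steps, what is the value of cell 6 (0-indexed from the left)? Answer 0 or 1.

t=0: ~~~++++~~~+~+++
t=1: ~+~~+++~+~++~++
t=2: ++~~~+++++~++~+
t=3: ++~+~~+++++~++~
t=4: ~+++~~~+++++~++
t=5: +~++~+~~+++++~+
t=6: ++~+++~~~+++++~
t=7: ~++~++~+~~+++++
t=8: +~++~+++~~~++++
t=9: ++~++~++~+~~+++

1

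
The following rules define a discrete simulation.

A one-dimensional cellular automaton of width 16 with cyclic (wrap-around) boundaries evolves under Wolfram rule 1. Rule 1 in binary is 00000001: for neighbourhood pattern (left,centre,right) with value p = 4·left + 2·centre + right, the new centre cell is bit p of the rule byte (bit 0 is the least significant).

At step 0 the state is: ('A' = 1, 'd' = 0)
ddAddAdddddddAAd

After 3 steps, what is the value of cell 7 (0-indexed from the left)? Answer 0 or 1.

1

step 0: ddAddAdddddddAAd
step 1: AddddddAAAAAdddd
step 2: ddAAAAdddddddAAd
step 3: AddddddAAAAAdddd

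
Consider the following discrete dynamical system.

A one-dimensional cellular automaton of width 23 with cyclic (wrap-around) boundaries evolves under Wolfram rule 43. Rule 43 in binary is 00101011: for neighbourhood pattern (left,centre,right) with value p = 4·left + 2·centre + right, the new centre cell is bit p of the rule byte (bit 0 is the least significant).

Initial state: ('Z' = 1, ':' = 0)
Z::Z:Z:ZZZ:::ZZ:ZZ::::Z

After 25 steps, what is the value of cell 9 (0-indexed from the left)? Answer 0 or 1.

1

t=0: Z::Z:Z:ZZZ:::ZZ:ZZ::::Z
t=1: ::Z:Z:ZZ:::ZZZ:ZZ::ZZZZ
t=2: :Z:Z:ZZ::ZZZ::ZZ::ZZ:::
t=3: Z:Z:ZZ::ZZ:::ZZ::ZZ::ZZ
t=4: :Z:ZZ::ZZ::ZZZ::ZZ::ZZ:
t=5: Z:ZZ::ZZ::ZZ:::ZZ::ZZ::
t=6: :ZZ::ZZ::ZZ::ZZZ::ZZ::Z
t=7: ZZ::ZZ::ZZ::ZZ:::ZZ::Z:
t=8: Z::ZZ::ZZ::ZZ::ZZZ::Z:Z
t=9: ::ZZ::ZZ::ZZ::ZZ:::Z:ZZ
t=10: :ZZ::ZZ::ZZ::ZZ::ZZ:ZZ:
t=11: ZZ::ZZ::ZZ::ZZ::ZZ:ZZ::
t=12: Z::ZZ::ZZ::ZZ::ZZ:ZZ::Z
t=13: ::ZZ::ZZ::ZZ::ZZ:ZZ::ZZ
t=14: :ZZ::ZZ::ZZ::ZZ:ZZ::ZZ:
t=15: ZZ::ZZ::ZZ::ZZ:ZZ::ZZ::
t=16: Z::ZZ::ZZ::ZZ:ZZ::ZZ::Z
t=17: ::ZZ::ZZ::ZZ:ZZ::ZZ::ZZ
t=18: :ZZ::ZZ::ZZ:ZZ::ZZ::ZZ:
t=19: ZZ::ZZ::ZZ:ZZ::ZZ::ZZ::
t=20: Z::ZZ::ZZ:ZZ::ZZ::ZZ::Z
t=21: ::ZZ::ZZ:ZZ::ZZ::ZZ::ZZ
t=22: :ZZ::ZZ:ZZ::ZZ::ZZ::ZZ:
t=23: ZZ::ZZ:ZZ::ZZ::ZZ::ZZ::
t=24: Z::ZZ:ZZ::ZZ::ZZ::ZZ::Z
t=25: ::ZZ:ZZ::ZZ::ZZ::ZZ::ZZ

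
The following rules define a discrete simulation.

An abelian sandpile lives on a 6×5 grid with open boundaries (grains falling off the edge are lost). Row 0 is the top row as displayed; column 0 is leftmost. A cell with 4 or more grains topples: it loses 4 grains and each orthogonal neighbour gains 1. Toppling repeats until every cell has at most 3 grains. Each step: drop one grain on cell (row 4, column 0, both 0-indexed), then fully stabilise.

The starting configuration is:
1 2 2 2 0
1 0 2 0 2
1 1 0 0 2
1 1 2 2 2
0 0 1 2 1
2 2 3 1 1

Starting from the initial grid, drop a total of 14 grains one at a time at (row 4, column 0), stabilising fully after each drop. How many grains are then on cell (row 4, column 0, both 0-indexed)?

1

k=0  1 2 2 2 0
1 0 2 0 2
1 1 0 0 2
1 1 2 2 2
0 0 1 2 1
2 2 3 1 1
k=1  1 2 2 2 0
1 0 2 0 2
1 1 0 0 2
1 1 2 2 2
1 0 1 2 1
2 2 3 1 1
k=2  1 2 2 2 0
1 0 2 0 2
1 1 0 0 2
1 1 2 2 2
2 0 1 2 1
2 2 3 1 1
k=3  1 2 2 2 0
1 0 2 0 2
1 1 0 0 2
1 1 2 2 2
3 0 1 2 1
2 2 3 1 1
k=4  1 2 2 2 0
1 0 2 0 2
1 1 0 0 2
2 1 2 2 2
0 1 1 2 1
3 2 3 1 1
k=5  1 2 2 2 0
1 0 2 0 2
1 1 0 0 2
2 1 2 2 2
1 1 1 2 1
3 2 3 1 1
k=6  1 2 2 2 0
1 0 2 0 2
1 1 0 0 2
2 1 2 2 2
2 1 1 2 1
3 2 3 1 1
k=7  1 2 2 2 0
1 0 2 0 2
1 1 0 0 2
2 1 2 2 2
3 1 1 2 1
3 2 3 1 1
k=8  1 2 2 2 0
1 0 2 0 2
1 1 0 0 2
3 1 2 2 2
1 2 1 2 1
0 3 3 1 1
k=9  1 2 2 2 0
1 0 2 0 2
1 1 0 0 2
3 1 2 2 2
2 2 1 2 1
0 3 3 1 1
k=10  1 2 2 2 0
1 0 2 0 2
1 1 0 0 2
3 1 2 2 2
3 2 1 2 1
0 3 3 1 1
k=11  1 2 2 2 0
1 0 2 0 2
2 1 0 0 2
0 2 2 2 2
1 3 1 2 1
1 3 3 1 1
k=12  1 2 2 2 0
1 0 2 0 2
2 1 0 0 2
0 2 2 2 2
2 3 1 2 1
1 3 3 1 1
k=13  1 2 2 2 0
1 0 2 0 2
2 1 0 0 2
0 2 2 2 2
3 3 1 2 1
1 3 3 1 1
k=14  1 2 2 2 0
1 0 2 0 2
2 1 0 0 2
1 3 2 2 2
1 1 3 2 1
3 1 0 2 1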